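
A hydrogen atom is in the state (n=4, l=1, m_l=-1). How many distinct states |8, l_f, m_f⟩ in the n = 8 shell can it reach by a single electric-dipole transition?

E1 requires Δl = ±1, so l_f ∈ {0, 2}; with 0 ≤ l_f ≤ n_f−1 = 7, the allowed l_f values are {0, 2}.
For l_f = 0: m_f ∈ {m_i−1, m_i, m_i+1} ∩ [−0, 0] = {0} → 1 state.
For l_f = 2: m_f ∈ {m_i−1, m_i, m_i+1} ∩ [−2, 2] = {-2, -1, 0} → 3 states.
Total: 4.

4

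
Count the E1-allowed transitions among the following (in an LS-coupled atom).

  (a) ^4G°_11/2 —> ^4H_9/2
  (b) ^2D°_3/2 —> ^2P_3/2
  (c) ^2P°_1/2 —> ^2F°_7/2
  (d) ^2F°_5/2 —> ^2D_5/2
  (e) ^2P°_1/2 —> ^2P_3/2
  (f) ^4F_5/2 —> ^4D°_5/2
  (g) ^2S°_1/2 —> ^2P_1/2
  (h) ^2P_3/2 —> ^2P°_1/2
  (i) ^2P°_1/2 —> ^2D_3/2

(a) allowed
(b) allowed
(c) forbidden (parity, ΔL, ΔJ fail)
(d) allowed
(e) allowed
(f) allowed
(g) allowed
(h) allowed
(i) allowed
Total allowed: 8 of 9.

8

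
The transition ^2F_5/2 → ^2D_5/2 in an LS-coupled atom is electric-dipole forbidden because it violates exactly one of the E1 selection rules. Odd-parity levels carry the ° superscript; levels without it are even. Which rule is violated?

Parity must change: even → even — ✗.
ΔL = 0, ±1 (not L=0↔0): L: 3 → 2, ΔL = -1 — ✓.
ΔS = 0: S: 1/2 → 1/2 — ✓.
ΔJ = 0, ±1 (not J=0↔0): J: 5/2 → 5/2, ΔJ = +0 — ✓.

parity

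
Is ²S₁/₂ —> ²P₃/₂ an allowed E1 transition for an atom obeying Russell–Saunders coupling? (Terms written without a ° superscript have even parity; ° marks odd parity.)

forbidden

Reading off the term symbols: S 1/2→1/2, L 0→1, J 1/2→3/2, parity even→even.
Parity must change: even → even — violated.
ΔS = 0: S: 1/2 → 1/2 — satisfied.
ΔL = 0, ±1 (not L=0↔0): L: 0 → 1, ΔL = +1 — satisfied.
ΔJ = 0, ±1 (not J=0↔0): J: 1/2 → 3/2, ΔJ = +1 — satisfied.
Rule(s) violated: parity.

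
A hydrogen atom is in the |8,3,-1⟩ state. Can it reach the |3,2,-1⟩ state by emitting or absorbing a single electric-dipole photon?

l: 3 → 2 (Δl = -1). Δl = ±1 satisfied.
m_l: -1 → -1 (Δm_l = +0). |Δm_l| ≤ 1 satisfied.
All E1 selection rules are satisfied.

allowed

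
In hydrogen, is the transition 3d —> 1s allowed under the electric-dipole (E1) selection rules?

forbidden

Δl = 0 − 2 = -2; the E1 rule Δl = ±1 is violated.
The transition is electric-dipole forbidden.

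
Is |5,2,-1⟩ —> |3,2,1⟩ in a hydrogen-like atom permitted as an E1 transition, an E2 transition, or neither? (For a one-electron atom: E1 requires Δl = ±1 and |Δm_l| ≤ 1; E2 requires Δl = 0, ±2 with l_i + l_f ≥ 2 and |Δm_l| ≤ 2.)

Δl = 2 − 2 = +0; l_i + l_f = 4.
Δm_l = +2.
E1 (Δl = ±1, |Δm_l| ≤ 1): not satisfied.
E2 (Δl = 0,±2, l_i+l_f ≥ 2, |Δm_l| ≤ 2): satisfied.

E2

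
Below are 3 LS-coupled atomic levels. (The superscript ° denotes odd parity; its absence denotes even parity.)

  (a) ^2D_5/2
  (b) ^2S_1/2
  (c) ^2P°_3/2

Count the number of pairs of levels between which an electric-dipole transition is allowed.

(a)–(b): forbidden (parity, ΔL, ΔJ).
(a)–(c): allowed.
(b)–(c): allowed.
Allowed pairs: 2 of 3.

2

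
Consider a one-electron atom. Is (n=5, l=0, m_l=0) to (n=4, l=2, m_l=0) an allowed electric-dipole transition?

forbidden

l: 0 → 2 (Δl = +2). Δl = ±1 fails.
m_l: 0 → 0 (Δm_l = +0). |Δm_l| ≤ 1 ok.
The transition is electric-dipole forbidden.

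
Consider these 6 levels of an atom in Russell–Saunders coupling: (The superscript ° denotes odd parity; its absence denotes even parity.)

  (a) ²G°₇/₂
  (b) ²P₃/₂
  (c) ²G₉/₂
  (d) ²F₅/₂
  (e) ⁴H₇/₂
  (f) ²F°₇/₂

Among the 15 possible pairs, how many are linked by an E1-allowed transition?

(a)–(b): forbidden (ΔL, ΔJ).
(a)–(c): allowed.
(a)–(d): allowed.
(a)–(e): forbidden (ΔS).
(a)–(f): forbidden (parity).
(b)–(c): forbidden (parity, ΔL, ΔJ).
(b)–(d): forbidden (parity, ΔL).
(b)–(e): forbidden (parity, ΔS, ΔL, ΔJ).
(b)–(f): forbidden (ΔL, ΔJ).
(c)–(d): forbidden (parity, ΔJ).
(c)–(e): forbidden (parity, ΔS).
(c)–(f): allowed.
(d)–(e): forbidden (parity, ΔS, ΔL).
(d)–(f): allowed.
(e)–(f): forbidden (ΔS, ΔL).
Allowed pairs: 4 of 15.

4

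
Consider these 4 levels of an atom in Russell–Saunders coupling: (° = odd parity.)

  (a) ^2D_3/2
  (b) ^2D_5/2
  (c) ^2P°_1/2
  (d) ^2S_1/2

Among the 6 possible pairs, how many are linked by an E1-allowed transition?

2

(a)–(b): forbidden (parity).
(a)–(c): allowed.
(a)–(d): forbidden (parity, ΔL).
(b)–(c): forbidden (ΔJ).
(b)–(d): forbidden (parity, ΔL, ΔJ).
(c)–(d): allowed.
Allowed pairs: 2 of 6.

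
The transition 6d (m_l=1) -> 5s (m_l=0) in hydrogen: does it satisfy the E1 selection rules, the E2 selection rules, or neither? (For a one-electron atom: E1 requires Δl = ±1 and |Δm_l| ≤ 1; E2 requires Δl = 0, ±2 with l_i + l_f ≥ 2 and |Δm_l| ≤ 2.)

E2

Δl = 0 − 2 = -2; l_i + l_f = 2.
Δm_l = -1.
E1 (Δl = ±1, |Δm_l| ≤ 1): not satisfied.
E2 (Δl = 0,±2, l_i+l_f ≥ 2, |Δm_l| ≤ 2): satisfied.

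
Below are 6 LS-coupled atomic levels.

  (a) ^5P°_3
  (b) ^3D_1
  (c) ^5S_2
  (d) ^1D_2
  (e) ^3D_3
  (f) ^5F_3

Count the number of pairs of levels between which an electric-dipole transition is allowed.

(a)–(b): forbidden (ΔS, ΔJ).
(a)–(c): allowed.
(a)–(d): forbidden (ΔS).
(a)–(e): forbidden (ΔS).
(a)–(f): forbidden (ΔL).
(b)–(c): forbidden (parity, ΔS, ΔL).
(b)–(d): forbidden (parity, ΔS).
(b)–(e): forbidden (parity, ΔJ).
(b)–(f): forbidden (parity, ΔS, ΔJ).
(c)–(d): forbidden (parity, ΔS, ΔL).
(c)–(e): forbidden (parity, ΔS, ΔL).
(c)–(f): forbidden (parity, ΔL).
(d)–(e): forbidden (parity, ΔS).
(d)–(f): forbidden (parity, ΔS).
(e)–(f): forbidden (parity, ΔS).
Allowed pairs: 1 of 15.

1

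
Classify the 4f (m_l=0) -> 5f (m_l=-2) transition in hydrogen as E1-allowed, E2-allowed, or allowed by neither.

Δl = 3 − 3 = +0; l_i + l_f = 6.
Δm_l = -2.
E1 (Δl = ±1, |Δm_l| ≤ 1): not satisfied.
E2 (Δl = 0,±2, l_i+l_f ≥ 2, |Δm_l| ≤ 2): satisfied.

E2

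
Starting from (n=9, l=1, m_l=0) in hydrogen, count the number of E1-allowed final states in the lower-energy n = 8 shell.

4

E1 requires Δl = ±1, so l_f ∈ {0, 2}; with 0 ≤ l_f ≤ n_f−1 = 7, the allowed l_f values are {0, 2}.
For l_f = 0: m_f ∈ {m_i−1, m_i, m_i+1} ∩ [−0, 0] = {0} → 1 state.
For l_f = 2: m_f ∈ {m_i−1, m_i, m_i+1} ∩ [−2, 2] = {-1, 0, 1} → 3 states.
Total: 4.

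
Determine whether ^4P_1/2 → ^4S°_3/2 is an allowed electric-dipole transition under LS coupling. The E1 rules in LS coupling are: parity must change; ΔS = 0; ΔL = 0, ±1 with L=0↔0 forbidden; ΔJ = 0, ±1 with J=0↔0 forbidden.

Reading off the term symbols: S 3/2→3/2, L 1→0, J 1/2→3/2, parity even→odd.
Parity must change: even → odd — passes.
ΔS = 0: S: 3/2 → 3/2 — passes.
ΔL = 0, ±1 (not L=0↔0): L: 1 → 0, ΔL = -1 — passes.
ΔJ = 0, ±1 (not J=0↔0): J: 1/2 → 3/2, ΔJ = +1 — passes.
All four E1 rules are satisfied.

allowed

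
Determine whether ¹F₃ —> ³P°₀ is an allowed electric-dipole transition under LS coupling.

forbidden

Parity must change: even → odd — ok.
ΔS = 0: S: 0 → 1 — fails.
ΔL = 0, ±1 (not L=0↔0): L: 3 → 1, ΔL = -2 — fails.
ΔJ = 0, ±1 (not J=0↔0): J: 3 → 0, ΔJ = -3 — fails.
Rule(s) violated: ΔS, ΔL, ΔJ.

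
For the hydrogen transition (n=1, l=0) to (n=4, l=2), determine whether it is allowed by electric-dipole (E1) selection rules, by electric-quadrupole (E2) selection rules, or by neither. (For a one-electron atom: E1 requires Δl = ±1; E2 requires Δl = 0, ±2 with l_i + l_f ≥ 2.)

E2

Δl = 2 − 0 = +2; l_i + l_f = 2.
E1 (Δl = ±1): not satisfied.
E2 (Δl = 0,±2, l_i+l_f ≥ 2): satisfied.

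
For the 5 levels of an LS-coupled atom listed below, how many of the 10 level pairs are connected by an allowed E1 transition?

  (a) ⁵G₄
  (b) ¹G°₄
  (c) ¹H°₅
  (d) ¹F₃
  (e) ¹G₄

(a)–(b): forbidden (ΔS).
(a)–(c): forbidden (ΔS).
(a)–(d): forbidden (parity, ΔS).
(a)–(e): forbidden (parity, ΔS).
(b)–(c): forbidden (parity).
(b)–(d): allowed.
(b)–(e): allowed.
(c)–(d): forbidden (ΔL, ΔJ).
(c)–(e): allowed.
(d)–(e): forbidden (parity).
Allowed pairs: 3 of 10.

3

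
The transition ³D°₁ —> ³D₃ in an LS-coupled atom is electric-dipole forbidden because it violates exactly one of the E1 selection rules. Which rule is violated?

the ΔJ = 0, ±1 rule

Parity must change: odd → even — ✓.
ΔS = 0: S: 1 → 1 — ✓.
ΔL = 0, ±1 (not L=0↔0): L: 2 → 2, ΔL = +0 — ✓.
ΔJ = 0, ±1 (not J=0↔0): J: 1 → 3, ΔJ = +2 — ✗.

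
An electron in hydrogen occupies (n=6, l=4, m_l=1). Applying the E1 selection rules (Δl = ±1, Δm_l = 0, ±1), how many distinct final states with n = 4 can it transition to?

3

E1 requires Δl = ±1, so l_f ∈ {3, 5}; with 0 ≤ l_f ≤ n_f−1 = 3, the allowed l_f values are {3}.
For l_f = 3: m_f ∈ {m_i−1, m_i, m_i+1} ∩ [−3, 3] = {0, 1, 2} → 3 states.
Total: 3.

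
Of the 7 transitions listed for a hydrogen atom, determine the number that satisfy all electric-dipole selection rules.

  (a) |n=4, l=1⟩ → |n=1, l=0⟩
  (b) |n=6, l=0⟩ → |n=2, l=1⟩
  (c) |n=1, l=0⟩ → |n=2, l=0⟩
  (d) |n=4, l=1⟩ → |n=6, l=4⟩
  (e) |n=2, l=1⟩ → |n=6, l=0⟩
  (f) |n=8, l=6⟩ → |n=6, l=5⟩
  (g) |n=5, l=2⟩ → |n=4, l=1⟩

5

(a) allowed
(b) allowed
(c) forbidden — Δl = +0 (E1 requires Δl = ±1)
(d) forbidden — Δl = +3 (E1 requires Δl = ±1)
(e) allowed
(f) allowed
(g) allowed
Total allowed: 5 of 7.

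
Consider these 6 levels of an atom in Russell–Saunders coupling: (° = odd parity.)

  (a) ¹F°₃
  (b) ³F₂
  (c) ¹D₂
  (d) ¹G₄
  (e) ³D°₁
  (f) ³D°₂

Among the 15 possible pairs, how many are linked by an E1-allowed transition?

(a)–(b): forbidden (ΔS).
(a)–(c): allowed.
(a)–(d): allowed.
(a)–(e): forbidden (parity, ΔS, ΔJ).
(a)–(f): forbidden (parity, ΔS).
(b)–(c): forbidden (parity, ΔS).
(b)–(d): forbidden (parity, ΔS, ΔJ).
(b)–(e): allowed.
(b)–(f): allowed.
(c)–(d): forbidden (parity, ΔL, ΔJ).
(c)–(e): forbidden (ΔS).
(c)–(f): forbidden (ΔS).
(d)–(e): forbidden (ΔS, ΔL, ΔJ).
(d)–(f): forbidden (ΔS, ΔL, ΔJ).
(e)–(f): forbidden (parity).
Allowed pairs: 4 of 15.

4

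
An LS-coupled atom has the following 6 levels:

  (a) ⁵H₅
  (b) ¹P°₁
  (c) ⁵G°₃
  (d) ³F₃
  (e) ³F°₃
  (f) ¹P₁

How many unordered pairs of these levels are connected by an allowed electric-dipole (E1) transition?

(a)–(b): forbidden (ΔS, ΔL, ΔJ).
(a)–(c): forbidden (ΔJ).
(a)–(d): forbidden (parity, ΔS, ΔL, ΔJ).
(a)–(e): forbidden (ΔS, ΔL, ΔJ).
(a)–(f): forbidden (parity, ΔS, ΔL, ΔJ).
(b)–(c): forbidden (parity, ΔS, ΔL, ΔJ).
(b)–(d): forbidden (ΔS, ΔL, ΔJ).
(b)–(e): forbidden (parity, ΔS, ΔL, ΔJ).
(b)–(f): allowed.
(c)–(d): forbidden (ΔS).
(c)–(e): forbidden (parity, ΔS).
(c)–(f): forbidden (ΔS, ΔL, ΔJ).
(d)–(e): allowed.
(d)–(f): forbidden (parity, ΔS, ΔL, ΔJ).
(e)–(f): forbidden (ΔS, ΔL, ΔJ).
Allowed pairs: 2 of 15.

2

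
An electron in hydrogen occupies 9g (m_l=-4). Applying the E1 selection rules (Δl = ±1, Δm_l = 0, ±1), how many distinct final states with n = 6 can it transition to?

4

E1 requires Δl = ±1, so l_f ∈ {3, 5}; with 0 ≤ l_f ≤ n_f−1 = 5, the allowed l_f values are {3, 5}.
For l_f = 3: m_f ∈ {m_i−1, m_i, m_i+1} ∩ [−3, 3] = {-3} → 1 state.
For l_f = 5: m_f ∈ {m_i−1, m_i, m_i+1} ∩ [−5, 5] = {-5, -4, -3} → 3 states.
Total: 4.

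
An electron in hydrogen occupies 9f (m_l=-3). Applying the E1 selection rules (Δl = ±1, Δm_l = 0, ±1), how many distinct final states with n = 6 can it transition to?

E1 requires Δl = ±1, so l_f ∈ {2, 4}; with 0 ≤ l_f ≤ n_f−1 = 5, the allowed l_f values are {2, 4}.
For l_f = 2: m_f ∈ {m_i−1, m_i, m_i+1} ∩ [−2, 2] = {-2} → 1 state.
For l_f = 4: m_f ∈ {m_i−1, m_i, m_i+1} ∩ [−4, 4] = {-4, -3, -2} → 3 states.
Total: 4.

4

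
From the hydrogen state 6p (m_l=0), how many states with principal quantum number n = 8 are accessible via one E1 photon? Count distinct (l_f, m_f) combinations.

4

E1 requires Δl = ±1, so l_f ∈ {0, 2}; with 0 ≤ l_f ≤ n_f−1 = 7, the allowed l_f values are {0, 2}.
For l_f = 0: m_f ∈ {m_i−1, m_i, m_i+1} ∩ [−0, 0] = {0} → 1 state.
For l_f = 2: m_f ∈ {m_i−1, m_i, m_i+1} ∩ [−2, 2] = {-1, 0, 1} → 3 states.
Total: 4.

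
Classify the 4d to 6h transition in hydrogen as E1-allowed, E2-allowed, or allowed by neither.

Δl = 5 − 2 = +3; l_i + l_f = 7.
E1 (Δl = ±1): not satisfied.
E2 (Δl = 0,±2, l_i+l_f ≥ 2): not satisfied.

neither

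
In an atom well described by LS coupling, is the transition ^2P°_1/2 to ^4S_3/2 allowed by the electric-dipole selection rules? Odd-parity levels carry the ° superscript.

forbidden

Initial level: S=1/2, L=1, J=1/2, parity odd. Final level: S=3/2, L=0, J=3/2, parity even.
ΔJ = 0, ±1 (not J=0↔0): J: 1/2 → 3/2, ΔJ = +1 — satisfied.
Parity must change: odd → even — satisfied.
ΔS = 0: S: 1/2 → 3/2 — violated.
ΔL = 0, ±1 (not L=0↔0): L: 1 → 0, ΔL = -1 — satisfied.
Rule(s) violated: ΔS.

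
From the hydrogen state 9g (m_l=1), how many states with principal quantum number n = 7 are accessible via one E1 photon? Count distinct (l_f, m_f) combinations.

6

E1 requires Δl = ±1, so l_f ∈ {3, 5}; with 0 ≤ l_f ≤ n_f−1 = 6, the allowed l_f values are {3, 5}.
For l_f = 3: m_f ∈ {m_i−1, m_i, m_i+1} ∩ [−3, 3] = {0, 1, 2} → 3 states.
For l_f = 5: m_f ∈ {m_i−1, m_i, m_i+1} ∩ [−5, 5] = {0, 1, 2} → 3 states.
Total: 6.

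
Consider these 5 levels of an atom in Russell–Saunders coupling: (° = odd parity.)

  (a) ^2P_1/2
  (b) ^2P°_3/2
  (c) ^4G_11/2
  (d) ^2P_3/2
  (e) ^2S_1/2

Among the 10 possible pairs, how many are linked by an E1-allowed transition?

3

(a)–(b): allowed.
(a)–(c): forbidden (parity, ΔS, ΔL, ΔJ).
(a)–(d): forbidden (parity).
(a)–(e): forbidden (parity).
(b)–(c): forbidden (ΔS, ΔL, ΔJ).
(b)–(d): allowed.
(b)–(e): allowed.
(c)–(d): forbidden (parity, ΔS, ΔL, ΔJ).
(c)–(e): forbidden (parity, ΔS, ΔL, ΔJ).
(d)–(e): forbidden (parity).
Allowed pairs: 3 of 10.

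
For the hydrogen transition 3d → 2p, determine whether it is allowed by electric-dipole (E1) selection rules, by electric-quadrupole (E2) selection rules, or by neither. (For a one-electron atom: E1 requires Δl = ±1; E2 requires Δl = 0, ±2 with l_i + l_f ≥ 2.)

E1

Δl = 1 − 2 = -1; l_i + l_f = 3.
E1 (Δl = ±1): satisfied.
E2 (Δl = 0,±2, l_i+l_f ≥ 2): not satisfied.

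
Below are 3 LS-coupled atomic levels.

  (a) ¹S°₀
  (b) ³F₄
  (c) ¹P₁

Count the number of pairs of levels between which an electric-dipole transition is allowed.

(a)–(b): forbidden (ΔS, ΔL, ΔJ).
(a)–(c): allowed.
(b)–(c): forbidden (parity, ΔS, ΔL, ΔJ).
Allowed pairs: 1 of 3.

1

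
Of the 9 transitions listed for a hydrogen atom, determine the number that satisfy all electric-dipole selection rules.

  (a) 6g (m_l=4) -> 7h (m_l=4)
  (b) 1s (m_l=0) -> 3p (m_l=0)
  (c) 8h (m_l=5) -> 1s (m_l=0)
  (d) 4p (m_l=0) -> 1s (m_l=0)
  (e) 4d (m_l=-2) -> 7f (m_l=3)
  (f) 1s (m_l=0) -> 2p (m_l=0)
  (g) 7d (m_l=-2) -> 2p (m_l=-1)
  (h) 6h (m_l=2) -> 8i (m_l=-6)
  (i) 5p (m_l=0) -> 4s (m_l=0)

6

(a) allowed
(b) allowed
(c) forbidden — Δl = -5 (E1 requires Δl = ±1); Δm_l = -5 (E1 requires Δm_l = 0, ±1)
(d) allowed
(e) forbidden — Δm_l = +5 (E1 requires Δm_l = 0, ±1)
(f) allowed
(g) allowed
(h) forbidden — Δm_l = -8 (E1 requires Δm_l = 0, ±1)
(i) allowed
Total allowed: 6 of 9.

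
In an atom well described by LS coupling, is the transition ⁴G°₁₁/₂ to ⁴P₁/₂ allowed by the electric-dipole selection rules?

Reading off the term symbols: S 3/2→3/2, L 4→1, J 11/2→1/2, parity odd→even.
Parity must change: odd → even — ✓.
ΔS = 0: S: 3/2 → 3/2 — ✓.
ΔL = 0, ±1 (not L=0↔0): L: 4 → 1, ΔL = -3 — ✗.
ΔJ = 0, ±1 (not J=0↔0): J: 11/2 → 1/2, ΔJ = -5 — ✗.
Rule(s) violated: ΔL, ΔJ.

forbidden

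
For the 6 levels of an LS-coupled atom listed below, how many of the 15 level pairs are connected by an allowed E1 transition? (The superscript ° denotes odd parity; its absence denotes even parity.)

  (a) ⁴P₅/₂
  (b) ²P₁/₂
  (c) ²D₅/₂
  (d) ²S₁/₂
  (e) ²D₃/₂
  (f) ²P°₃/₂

(a)–(b): forbidden (parity, ΔS, ΔJ).
(a)–(c): forbidden (parity, ΔS).
(a)–(d): forbidden (parity, ΔS, ΔJ).
(a)–(e): forbidden (parity, ΔS).
(a)–(f): forbidden (ΔS).
(b)–(c): forbidden (parity, ΔJ).
(b)–(d): forbidden (parity).
(b)–(e): forbidden (parity).
(b)–(f): allowed.
(c)–(d): forbidden (parity, ΔL, ΔJ).
(c)–(e): forbidden (parity).
(c)–(f): allowed.
(d)–(e): forbidden (parity, ΔL).
(d)–(f): allowed.
(e)–(f): allowed.
Allowed pairs: 4 of 15.

4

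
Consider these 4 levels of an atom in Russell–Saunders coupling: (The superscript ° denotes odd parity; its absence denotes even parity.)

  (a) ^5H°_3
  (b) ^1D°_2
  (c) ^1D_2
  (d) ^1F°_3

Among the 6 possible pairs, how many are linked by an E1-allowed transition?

2

(a)–(b): forbidden (parity, ΔS, ΔL).
(a)–(c): forbidden (ΔS, ΔL).
(a)–(d): forbidden (parity, ΔS, ΔL).
(b)–(c): allowed.
(b)–(d): forbidden (parity).
(c)–(d): allowed.
Allowed pairs: 2 of 6.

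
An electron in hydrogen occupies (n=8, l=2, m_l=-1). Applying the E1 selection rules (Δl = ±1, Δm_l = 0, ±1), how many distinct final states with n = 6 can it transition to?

5

E1 requires Δl = ±1, so l_f ∈ {1, 3}; with 0 ≤ l_f ≤ n_f−1 = 5, the allowed l_f values are {1, 3}.
For l_f = 1: m_f ∈ {m_i−1, m_i, m_i+1} ∩ [−1, 1] = {-1, 0} → 2 states.
For l_f = 3: m_f ∈ {m_i−1, m_i, m_i+1} ∩ [−3, 3] = {-2, -1, 0} → 3 states.
Total: 5.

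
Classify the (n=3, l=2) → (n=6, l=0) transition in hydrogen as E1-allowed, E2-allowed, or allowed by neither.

Δl = 0 − 2 = -2; l_i + l_f = 2.
E1 (Δl = ±1): not satisfied.
E2 (Δl = 0,±2, l_i+l_f ≥ 2): satisfied.

E2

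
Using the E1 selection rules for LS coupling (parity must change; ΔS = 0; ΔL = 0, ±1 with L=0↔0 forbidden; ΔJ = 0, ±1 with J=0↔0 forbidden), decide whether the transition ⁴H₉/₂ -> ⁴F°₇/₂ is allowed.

forbidden

Initial level: S=3/2, L=5, J=9/2, parity even. Final level: S=3/2, L=3, J=7/2, parity odd.
Parity must change: even → odd — ok.
ΔS = 0: S: 3/2 → 3/2 — ok.
ΔL = 0, ±1 (not L=0↔0): L: 5 → 3, ΔL = -2 — fails.
ΔJ = 0, ±1 (not J=0↔0): J: 9/2 → 7/2, ΔJ = -1 — ok.
Rule(s) violated: ΔL.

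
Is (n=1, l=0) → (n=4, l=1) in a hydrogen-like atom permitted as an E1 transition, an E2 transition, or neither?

E1

Δl = 1 − 0 = +1; l_i + l_f = 1.
E1 (Δl = ±1): satisfied.
E2 (Δl = 0,±2, l_i+l_f ≥ 2): not satisfied.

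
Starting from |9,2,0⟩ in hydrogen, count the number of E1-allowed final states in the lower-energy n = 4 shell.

6

E1 requires Δl = ±1, so l_f ∈ {1, 3}; with 0 ≤ l_f ≤ n_f−1 = 3, the allowed l_f values are {1, 3}.
For l_f = 1: m_f ∈ {m_i−1, m_i, m_i+1} ∩ [−1, 1] = {-1, 0, 1} → 3 states.
For l_f = 3: m_f ∈ {m_i−1, m_i, m_i+1} ∩ [−3, 3] = {-1, 0, 1} → 3 states.
Total: 6.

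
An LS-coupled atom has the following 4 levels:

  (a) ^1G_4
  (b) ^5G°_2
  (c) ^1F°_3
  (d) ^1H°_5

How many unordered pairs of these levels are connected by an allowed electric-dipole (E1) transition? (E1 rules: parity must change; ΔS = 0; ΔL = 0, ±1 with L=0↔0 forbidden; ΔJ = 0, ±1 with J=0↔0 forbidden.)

(a)–(b): forbidden (ΔS, ΔJ).
(a)–(c): allowed.
(a)–(d): allowed.
(b)–(c): forbidden (parity, ΔS).
(b)–(d): forbidden (parity, ΔS, ΔJ).
(c)–(d): forbidden (parity, ΔL, ΔJ).
Allowed pairs: 2 of 6.

2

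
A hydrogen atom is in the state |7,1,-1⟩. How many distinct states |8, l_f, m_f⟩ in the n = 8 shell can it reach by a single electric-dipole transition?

4

E1 requires Δl = ±1, so l_f ∈ {0, 2}; with 0 ≤ l_f ≤ n_f−1 = 7, the allowed l_f values are {0, 2}.
For l_f = 0: m_f ∈ {m_i−1, m_i, m_i+1} ∩ [−0, 0] = {0} → 1 state.
For l_f = 2: m_f ∈ {m_i−1, m_i, m_i+1} ∩ [−2, 2] = {-2, -1, 0} → 3 states.
Total: 4.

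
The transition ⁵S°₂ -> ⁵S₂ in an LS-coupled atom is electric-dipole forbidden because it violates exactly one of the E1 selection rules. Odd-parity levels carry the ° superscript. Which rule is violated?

the L=0 ↔ L=0 exclusion

Parity must change: odd → even — ✓.
ΔS = 0: S: 2 → 2 — ✓.
ΔL = 0, ±1 (not L=0↔0): L: 0 → 0, ΔL = +0 — ✗.
ΔJ = 0, ±1 (not J=0↔0): J: 2 → 2, ΔJ = +0 — ✓.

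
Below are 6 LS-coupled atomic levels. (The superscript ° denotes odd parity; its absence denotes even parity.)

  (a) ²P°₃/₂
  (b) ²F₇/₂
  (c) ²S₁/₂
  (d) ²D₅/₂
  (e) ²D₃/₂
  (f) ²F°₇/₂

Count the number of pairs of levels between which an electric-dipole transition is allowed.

(a)–(b): forbidden (ΔL, ΔJ).
(a)–(c): allowed.
(a)–(d): allowed.
(a)–(e): allowed.
(a)–(f): forbidden (parity, ΔL, ΔJ).
(b)–(c): forbidden (parity, ΔL, ΔJ).
(b)–(d): forbidden (parity).
(b)–(e): forbidden (parity, ΔJ).
(b)–(f): allowed.
(c)–(d): forbidden (parity, ΔL, ΔJ).
(c)–(e): forbidden (parity, ΔL).
(c)–(f): forbidden (ΔL, ΔJ).
(d)–(e): forbidden (parity).
(d)–(f): allowed.
(e)–(f): forbidden (ΔJ).
Allowed pairs: 5 of 15.

5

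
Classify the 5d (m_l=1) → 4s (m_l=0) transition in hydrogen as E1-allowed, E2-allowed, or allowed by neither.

Δl = 0 − 2 = -2; l_i + l_f = 2.
Δm_l = -1.
E1 (Δl = ±1, |Δm_l| ≤ 1): not satisfied.
E2 (Δl = 0,±2, l_i+l_f ≥ 2, |Δm_l| ≤ 2): satisfied.

E2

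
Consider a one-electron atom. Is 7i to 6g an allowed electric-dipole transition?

l: 6 → 4 (Δl = -2). Δl = ±1 fails.
The transition is electric-dipole forbidden.

forbidden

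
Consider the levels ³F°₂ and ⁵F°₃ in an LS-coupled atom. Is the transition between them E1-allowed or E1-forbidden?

forbidden

Parity must change: odd → odd — ✗.
ΔS = 0: S: 1 → 2 — ✗.
ΔL = 0, ±1 (not L=0↔0): L: 3 → 3, ΔL = +0 — ✓.
ΔJ = 0, ±1 (not J=0↔0): J: 2 → 3, ΔJ = +1 — ✓.
Rule(s) violated: parity, ΔS.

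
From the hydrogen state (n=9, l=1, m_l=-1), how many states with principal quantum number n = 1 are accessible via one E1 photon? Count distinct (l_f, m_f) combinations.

1

E1 requires Δl = ±1, so l_f ∈ {0, 2}; with 0 ≤ l_f ≤ n_f−1 = 0, the allowed l_f values are {0}.
For l_f = 0: m_f ∈ {m_i−1, m_i, m_i+1} ∩ [−0, 0] = {0} → 1 state.
Total: 1.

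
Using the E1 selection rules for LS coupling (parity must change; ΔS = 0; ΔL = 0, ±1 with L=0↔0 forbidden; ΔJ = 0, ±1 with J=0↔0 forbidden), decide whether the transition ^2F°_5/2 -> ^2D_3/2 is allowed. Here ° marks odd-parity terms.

Parity must change: odd → even — passes.
ΔS = 0: S: 1/2 → 1/2 — passes.
ΔL = 0, ±1 (not L=0↔0): L: 3 → 2, ΔL = -1 — passes.
ΔJ = 0, ±1 (not J=0↔0): J: 5/2 → 3/2, ΔJ = -1 — passes.
All four E1 rules are satisfied.

allowed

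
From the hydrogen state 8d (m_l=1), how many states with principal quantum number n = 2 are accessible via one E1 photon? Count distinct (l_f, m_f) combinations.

2

E1 requires Δl = ±1, so l_f ∈ {1, 3}; with 0 ≤ l_f ≤ n_f−1 = 1, the allowed l_f values are {1}.
For l_f = 1: m_f ∈ {m_i−1, m_i, m_i+1} ∩ [−1, 1] = {0, 1} → 2 states.
Total: 2.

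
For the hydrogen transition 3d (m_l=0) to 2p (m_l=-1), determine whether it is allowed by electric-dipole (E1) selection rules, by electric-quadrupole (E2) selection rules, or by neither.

E1

Δl = 1 − 2 = -1; l_i + l_f = 3.
Δm_l = -1.
E1 (Δl = ±1, |Δm_l| ≤ 1): satisfied.
E2 (Δl = 0,±2, l_i+l_f ≥ 2, |Δm_l| ≤ 2): not satisfied.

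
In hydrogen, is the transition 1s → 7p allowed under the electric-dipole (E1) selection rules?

l: 0 → 1 (Δl = +1). Δl = ±1 satisfied.
All E1 selection rules are satisfied.

allowed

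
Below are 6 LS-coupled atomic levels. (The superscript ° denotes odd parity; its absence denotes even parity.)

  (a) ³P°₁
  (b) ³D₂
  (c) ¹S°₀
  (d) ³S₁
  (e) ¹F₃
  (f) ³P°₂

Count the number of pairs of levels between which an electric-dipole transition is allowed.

(a)–(b): allowed.
(a)–(c): forbidden (parity, ΔS).
(a)–(d): allowed.
(a)–(e): forbidden (ΔS, ΔL, ΔJ).
(a)–(f): forbidden (parity).
(b)–(c): forbidden (ΔS, ΔL, ΔJ).
(b)–(d): forbidden (parity, ΔL).
(b)–(e): forbidden (parity, ΔS).
(b)–(f): allowed.
(c)–(d): forbidden (ΔS, ΔL).
(c)–(e): forbidden (ΔL, ΔJ).
(c)–(f): forbidden (parity, ΔS, ΔJ).
(d)–(e): forbidden (parity, ΔS, ΔL, ΔJ).
(d)–(f): allowed.
(e)–(f): forbidden (ΔS, ΔL).
Allowed pairs: 4 of 15.

4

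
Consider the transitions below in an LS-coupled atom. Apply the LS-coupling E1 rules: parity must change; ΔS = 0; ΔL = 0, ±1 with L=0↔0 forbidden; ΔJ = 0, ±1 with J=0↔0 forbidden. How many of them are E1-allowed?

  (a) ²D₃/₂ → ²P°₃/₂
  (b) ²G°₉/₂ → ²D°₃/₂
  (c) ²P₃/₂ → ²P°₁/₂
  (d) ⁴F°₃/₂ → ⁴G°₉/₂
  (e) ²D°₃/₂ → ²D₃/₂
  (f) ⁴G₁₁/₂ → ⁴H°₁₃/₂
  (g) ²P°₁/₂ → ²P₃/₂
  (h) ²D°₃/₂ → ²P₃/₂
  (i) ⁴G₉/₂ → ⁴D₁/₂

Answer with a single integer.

(a) allowed
(b) forbidden (parity, ΔL, ΔJ fail)
(c) allowed
(d) forbidden (parity, ΔJ fail)
(e) allowed
(f) allowed
(g) allowed
(h) allowed
(i) forbidden (parity, ΔL, ΔJ fail)
Total allowed: 6 of 9.

6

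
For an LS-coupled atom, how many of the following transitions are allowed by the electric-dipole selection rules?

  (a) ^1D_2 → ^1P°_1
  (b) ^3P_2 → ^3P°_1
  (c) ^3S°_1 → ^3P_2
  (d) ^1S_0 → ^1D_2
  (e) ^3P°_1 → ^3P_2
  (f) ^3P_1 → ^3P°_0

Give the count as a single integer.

(a) allowed
(b) allowed
(c) allowed
(d) forbidden (parity, ΔL, ΔJ fail)
(e) allowed
(f) allowed
Total allowed: 5 of 6.

5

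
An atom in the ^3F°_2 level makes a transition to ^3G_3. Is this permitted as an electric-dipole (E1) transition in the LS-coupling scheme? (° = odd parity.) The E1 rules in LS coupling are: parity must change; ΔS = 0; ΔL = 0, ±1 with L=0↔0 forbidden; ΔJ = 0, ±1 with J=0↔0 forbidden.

allowed

Initial level: S=1, L=3, J=2, parity odd. Final level: S=1, L=4, J=3, parity even.
Parity must change: odd → even — passes.
ΔS = 0: S: 1 → 1 — passes.
ΔL = 0, ±1 (not L=0↔0): L: 3 → 4, ΔL = +1 — passes.
ΔJ = 0, ±1 (not J=0↔0): J: 2 → 3, ΔJ = +1 — passes.
All four E1 rules are satisfied.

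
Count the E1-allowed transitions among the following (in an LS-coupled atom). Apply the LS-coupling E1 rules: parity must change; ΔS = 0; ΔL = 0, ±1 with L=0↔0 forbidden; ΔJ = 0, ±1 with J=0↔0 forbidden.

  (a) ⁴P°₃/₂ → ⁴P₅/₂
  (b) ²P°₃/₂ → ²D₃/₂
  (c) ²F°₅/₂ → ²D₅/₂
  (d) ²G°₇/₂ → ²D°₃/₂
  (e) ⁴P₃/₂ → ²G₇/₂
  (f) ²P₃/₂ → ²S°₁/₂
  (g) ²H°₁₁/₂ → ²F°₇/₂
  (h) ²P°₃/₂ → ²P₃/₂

5

(a) allowed
(b) allowed
(c) allowed
(d) forbidden (parity, ΔL, ΔJ fail)
(e) forbidden (parity, ΔS, ΔL, ΔJ fail)
(f) allowed
(g) forbidden (parity, ΔL, ΔJ fail)
(h) allowed
Total allowed: 5 of 8.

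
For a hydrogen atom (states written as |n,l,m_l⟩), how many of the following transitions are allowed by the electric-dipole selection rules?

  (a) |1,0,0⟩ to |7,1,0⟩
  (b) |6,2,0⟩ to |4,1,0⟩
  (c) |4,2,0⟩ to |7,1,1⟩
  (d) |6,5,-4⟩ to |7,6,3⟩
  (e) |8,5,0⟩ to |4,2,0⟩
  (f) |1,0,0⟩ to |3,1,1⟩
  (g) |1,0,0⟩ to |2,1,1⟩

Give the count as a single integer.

5

(a) allowed
(b) allowed
(c) allowed
(d) forbidden — Δm_l = +7 (E1 requires Δm_l = 0, ±1)
(e) forbidden — Δl = -3 (E1 requires Δl = ±1)
(f) allowed
(g) allowed
Total allowed: 5 of 7.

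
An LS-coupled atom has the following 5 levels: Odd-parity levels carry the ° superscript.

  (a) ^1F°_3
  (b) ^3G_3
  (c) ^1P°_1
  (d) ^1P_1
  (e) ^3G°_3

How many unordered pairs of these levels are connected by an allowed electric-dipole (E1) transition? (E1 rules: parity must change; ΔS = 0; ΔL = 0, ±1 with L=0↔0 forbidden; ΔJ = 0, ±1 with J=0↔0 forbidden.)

(a)–(b): forbidden (ΔS).
(a)–(c): forbidden (parity, ΔL, ΔJ).
(a)–(d): forbidden (ΔL, ΔJ).
(a)–(e): forbidden (parity, ΔS).
(b)–(c): forbidden (ΔS, ΔL, ΔJ).
(b)–(d): forbidden (parity, ΔS, ΔL, ΔJ).
(b)–(e): allowed.
(c)–(d): allowed.
(c)–(e): forbidden (parity, ΔS, ΔL, ΔJ).
(d)–(e): forbidden (ΔS, ΔL, ΔJ).
Allowed pairs: 2 of 10.

2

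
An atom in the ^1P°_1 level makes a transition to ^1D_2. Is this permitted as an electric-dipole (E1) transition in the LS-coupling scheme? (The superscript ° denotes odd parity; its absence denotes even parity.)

allowed

Initial level: S=0, L=1, J=1, parity odd. Final level: S=0, L=2, J=2, parity even.
Parity must change: odd → even — ok.
ΔS = 0: S: 0 → 0 — ok.
ΔL = 0, ±1 (not L=0↔0): L: 1 → 2, ΔL = +1 — ok.
ΔJ = 0, ±1 (not J=0↔0): J: 1 → 2, ΔJ = +1 — ok.
All four E1 rules are satisfied.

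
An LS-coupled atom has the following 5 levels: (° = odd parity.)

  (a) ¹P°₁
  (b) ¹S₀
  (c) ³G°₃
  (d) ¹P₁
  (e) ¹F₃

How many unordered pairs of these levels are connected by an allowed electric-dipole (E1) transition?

2

(a)–(b): allowed.
(a)–(c): forbidden (parity, ΔS, ΔL, ΔJ).
(a)–(d): allowed.
(a)–(e): forbidden (ΔL, ΔJ).
(b)–(c): forbidden (ΔS, ΔL, ΔJ).
(b)–(d): forbidden (parity).
(b)–(e): forbidden (parity, ΔL, ΔJ).
(c)–(d): forbidden (ΔS, ΔL, ΔJ).
(c)–(e): forbidden (ΔS).
(d)–(e): forbidden (parity, ΔL, ΔJ).
Allowed pairs: 2 of 10.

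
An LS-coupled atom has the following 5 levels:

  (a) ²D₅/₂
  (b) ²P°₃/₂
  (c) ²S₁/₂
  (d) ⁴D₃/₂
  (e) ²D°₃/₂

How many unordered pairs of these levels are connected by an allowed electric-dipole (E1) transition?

3

(a)–(b): allowed.
(a)–(c): forbidden (parity, ΔL, ΔJ).
(a)–(d): forbidden (parity, ΔS).
(a)–(e): allowed.
(b)–(c): allowed.
(b)–(d): forbidden (ΔS).
(b)–(e): forbidden (parity).
(c)–(d): forbidden (parity, ΔS, ΔL).
(c)–(e): forbidden (ΔL).
(d)–(e): forbidden (ΔS).
Allowed pairs: 3 of 10.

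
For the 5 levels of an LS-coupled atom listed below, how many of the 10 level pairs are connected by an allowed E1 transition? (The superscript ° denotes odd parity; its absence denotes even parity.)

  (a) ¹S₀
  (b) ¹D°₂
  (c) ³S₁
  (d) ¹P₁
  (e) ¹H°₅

1

(a)–(b): forbidden (ΔL, ΔJ).
(a)–(c): forbidden (parity, ΔS, ΔL).
(a)–(d): forbidden (parity).
(a)–(e): forbidden (ΔL, ΔJ).
(b)–(c): forbidden (ΔS, ΔL).
(b)–(d): allowed.
(b)–(e): forbidden (parity, ΔL, ΔJ).
(c)–(d): forbidden (parity, ΔS).
(c)–(e): forbidden (ΔS, ΔL, ΔJ).
(d)–(e): forbidden (ΔL, ΔJ).
Allowed pairs: 1 of 10.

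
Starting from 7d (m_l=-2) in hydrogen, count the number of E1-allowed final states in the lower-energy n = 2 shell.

E1 requires Δl = ±1, so l_f ∈ {1, 3}; with 0 ≤ l_f ≤ n_f−1 = 1, the allowed l_f values are {1}.
For l_f = 1: m_f ∈ {m_i−1, m_i, m_i+1} ∩ [−1, 1] = {-1} → 1 state.
Total: 1.

1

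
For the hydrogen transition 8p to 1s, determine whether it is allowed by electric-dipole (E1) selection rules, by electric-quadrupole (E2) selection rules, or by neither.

Δl = 0 − 1 = -1; l_i + l_f = 1.
E1 (Δl = ±1): satisfied.
E2 (Δl = 0,±2, l_i+l_f ≥ 2): not satisfied.

E1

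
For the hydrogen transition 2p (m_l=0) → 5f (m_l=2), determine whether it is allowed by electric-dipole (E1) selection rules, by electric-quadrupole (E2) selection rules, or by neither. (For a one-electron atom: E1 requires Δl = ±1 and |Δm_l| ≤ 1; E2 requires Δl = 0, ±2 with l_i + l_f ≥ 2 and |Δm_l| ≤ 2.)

E2

Δl = 3 − 1 = +2; l_i + l_f = 4.
Δm_l = +2.
E1 (Δl = ±1, |Δm_l| ≤ 1): not satisfied.
E2 (Δl = 0,±2, l_i+l_f ≥ 2, |Δm_l| ≤ 2): satisfied.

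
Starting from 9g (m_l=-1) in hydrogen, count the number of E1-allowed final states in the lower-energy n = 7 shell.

6

E1 requires Δl = ±1, so l_f ∈ {3, 5}; with 0 ≤ l_f ≤ n_f−1 = 6, the allowed l_f values are {3, 5}.
For l_f = 3: m_f ∈ {m_i−1, m_i, m_i+1} ∩ [−3, 3] = {-2, -1, 0} → 3 states.
For l_f = 5: m_f ∈ {m_i−1, m_i, m_i+1} ∩ [−5, 5] = {-2, -1, 0} → 3 states.
Total: 6.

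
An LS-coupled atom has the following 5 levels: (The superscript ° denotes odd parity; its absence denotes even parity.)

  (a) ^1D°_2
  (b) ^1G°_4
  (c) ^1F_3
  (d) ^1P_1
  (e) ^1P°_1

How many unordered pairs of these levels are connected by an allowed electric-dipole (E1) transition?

(a)–(b): forbidden (parity, ΔL, ΔJ).
(a)–(c): allowed.
(a)–(d): allowed.
(a)–(e): forbidden (parity).
(b)–(c): allowed.
(b)–(d): forbidden (ΔL, ΔJ).
(b)–(e): forbidden (parity, ΔL, ΔJ).
(c)–(d): forbidden (parity, ΔL, ΔJ).
(c)–(e): forbidden (ΔL, ΔJ).
(d)–(e): allowed.
Allowed pairs: 4 of 10.

4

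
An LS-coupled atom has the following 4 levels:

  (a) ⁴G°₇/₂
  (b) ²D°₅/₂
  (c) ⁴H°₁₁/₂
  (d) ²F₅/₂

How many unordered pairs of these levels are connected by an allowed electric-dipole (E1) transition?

(a)–(b): forbidden (parity, ΔS, ΔL).
(a)–(c): forbidden (parity, ΔJ).
(a)–(d): forbidden (ΔS).
(b)–(c): forbidden (parity, ΔS, ΔL, ΔJ).
(b)–(d): allowed.
(c)–(d): forbidden (ΔS, ΔL, ΔJ).
Allowed pairs: 1 of 6.

1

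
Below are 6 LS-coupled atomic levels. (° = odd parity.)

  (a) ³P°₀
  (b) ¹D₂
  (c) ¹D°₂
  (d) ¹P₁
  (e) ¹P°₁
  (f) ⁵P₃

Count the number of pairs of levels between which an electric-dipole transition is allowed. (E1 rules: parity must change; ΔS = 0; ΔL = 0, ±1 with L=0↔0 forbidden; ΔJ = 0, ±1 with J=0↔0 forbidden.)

(a)–(b): forbidden (ΔS, ΔJ).
(a)–(c): forbidden (parity, ΔS, ΔJ).
(a)–(d): forbidden (ΔS).
(a)–(e): forbidden (parity, ΔS).
(a)–(f): forbidden (ΔS, ΔJ).
(b)–(c): allowed.
(b)–(d): forbidden (parity).
(b)–(e): allowed.
(b)–(f): forbidden (parity, ΔS).
(c)–(d): allowed.
(c)–(e): forbidden (parity).
(c)–(f): forbidden (ΔS).
(d)–(e): allowed.
(d)–(f): forbidden (parity, ΔS, ΔJ).
(e)–(f): forbidden (ΔS, ΔJ).
Allowed pairs: 4 of 15.

4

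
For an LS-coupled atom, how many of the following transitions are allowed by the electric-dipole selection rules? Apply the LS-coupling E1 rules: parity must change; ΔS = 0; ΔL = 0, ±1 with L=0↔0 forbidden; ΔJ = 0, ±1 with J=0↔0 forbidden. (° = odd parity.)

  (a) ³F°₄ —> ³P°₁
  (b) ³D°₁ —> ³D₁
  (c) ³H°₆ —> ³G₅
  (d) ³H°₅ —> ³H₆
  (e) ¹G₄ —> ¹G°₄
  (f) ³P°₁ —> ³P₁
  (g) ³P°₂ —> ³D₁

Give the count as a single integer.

6

(a) forbidden (parity, ΔL, ΔJ fail)
(b) allowed
(c) allowed
(d) allowed
(e) allowed
(f) allowed
(g) allowed
Total allowed: 6 of 7.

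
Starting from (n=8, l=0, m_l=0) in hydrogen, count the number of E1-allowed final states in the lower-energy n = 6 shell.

3

E1 requires Δl = ±1, so l_f ∈ {-1, 1}; with 0 ≤ l_f ≤ n_f−1 = 5, the allowed l_f values are {1}.
For l_f = 1: m_f ∈ {m_i−1, m_i, m_i+1} ∩ [−1, 1] = {-1, 0, 1} → 3 states.
Total: 3.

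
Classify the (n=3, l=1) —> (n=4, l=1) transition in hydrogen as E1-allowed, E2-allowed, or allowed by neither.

Δl = 1 − 1 = +0; l_i + l_f = 2.
E1 (Δl = ±1): not satisfied.
E2 (Δl = 0,±2, l_i+l_f ≥ 2): satisfied.

E2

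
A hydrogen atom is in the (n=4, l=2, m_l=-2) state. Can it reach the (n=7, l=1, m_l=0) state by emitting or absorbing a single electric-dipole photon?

forbidden

l: 2 → 1 (Δl = -1). Δl = ±1 passes.
m_l: -2 → 0 (Δm_l = +2). |Δm_l| ≤ 1 fails.
The transition is electric-dipole forbidden.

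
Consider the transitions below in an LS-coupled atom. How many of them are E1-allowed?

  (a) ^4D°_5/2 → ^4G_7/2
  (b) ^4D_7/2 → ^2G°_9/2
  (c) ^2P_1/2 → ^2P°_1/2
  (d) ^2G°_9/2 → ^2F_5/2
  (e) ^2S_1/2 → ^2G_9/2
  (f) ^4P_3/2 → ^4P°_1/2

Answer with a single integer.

(a) forbidden (ΔL fails)
(b) forbidden (ΔS, ΔL fail)
(c) allowed
(d) forbidden (ΔJ fails)
(e) forbidden (parity, ΔL, ΔJ fail)
(f) allowed
Total allowed: 2 of 6.

2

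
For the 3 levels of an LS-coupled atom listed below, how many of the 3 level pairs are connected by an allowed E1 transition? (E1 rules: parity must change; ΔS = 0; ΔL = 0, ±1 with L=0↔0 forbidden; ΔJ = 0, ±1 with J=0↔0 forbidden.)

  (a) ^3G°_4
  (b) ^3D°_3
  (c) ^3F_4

2

(a)–(b): forbidden (parity, ΔL).
(a)–(c): allowed.
(b)–(c): allowed.
Allowed pairs: 2 of 3.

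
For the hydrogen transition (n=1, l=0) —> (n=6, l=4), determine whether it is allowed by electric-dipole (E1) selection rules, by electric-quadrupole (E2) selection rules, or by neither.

Δl = 4 − 0 = +4; l_i + l_f = 4.
E1 (Δl = ±1): not satisfied.
E2 (Δl = 0,±2, l_i+l_f ≥ 2): not satisfied.

neither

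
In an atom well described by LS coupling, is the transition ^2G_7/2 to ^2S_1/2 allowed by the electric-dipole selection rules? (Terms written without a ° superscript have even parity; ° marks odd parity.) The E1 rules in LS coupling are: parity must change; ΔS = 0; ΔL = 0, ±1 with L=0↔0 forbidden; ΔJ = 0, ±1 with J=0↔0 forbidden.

forbidden

Initial level: S=1/2, L=4, J=7/2, parity even. Final level: S=1/2, L=0, J=1/2, parity even.
Parity must change: even → even — violated.
ΔS = 0: S: 1/2 → 1/2 — satisfied.
ΔL = 0, ±1 (not L=0↔0): L: 4 → 0, ΔL = -4 — violated.
ΔJ = 0, ±1 (not J=0↔0): J: 7/2 → 1/2, ΔJ = -3 — violated.
Rule(s) violated: parity, ΔL, ΔJ.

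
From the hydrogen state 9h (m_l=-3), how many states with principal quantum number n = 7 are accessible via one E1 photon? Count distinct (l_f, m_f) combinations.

E1 requires Δl = ±1, so l_f ∈ {4, 6}; with 0 ≤ l_f ≤ n_f−1 = 6, the allowed l_f values are {4, 6}.
For l_f = 4: m_f ∈ {m_i−1, m_i, m_i+1} ∩ [−4, 4] = {-4, -3, -2} → 3 states.
For l_f = 6: m_f ∈ {m_i−1, m_i, m_i+1} ∩ [−6, 6] = {-4, -3, -2} → 3 states.
Total: 6.

6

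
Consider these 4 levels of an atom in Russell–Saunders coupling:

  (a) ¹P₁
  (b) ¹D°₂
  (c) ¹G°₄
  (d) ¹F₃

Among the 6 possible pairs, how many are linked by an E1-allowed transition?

3

(a)–(b): allowed.
(a)–(c): forbidden (ΔL, ΔJ).
(a)–(d): forbidden (parity, ΔL, ΔJ).
(b)–(c): forbidden (parity, ΔL, ΔJ).
(b)–(d): allowed.
(c)–(d): allowed.
Allowed pairs: 3 of 6.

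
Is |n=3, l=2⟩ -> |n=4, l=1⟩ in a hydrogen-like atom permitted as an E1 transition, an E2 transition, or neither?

E1

Δl = 1 − 2 = -1; l_i + l_f = 3.
E1 (Δl = ±1): satisfied.
E2 (Δl = 0,±2, l_i+l_f ≥ 2): not satisfied.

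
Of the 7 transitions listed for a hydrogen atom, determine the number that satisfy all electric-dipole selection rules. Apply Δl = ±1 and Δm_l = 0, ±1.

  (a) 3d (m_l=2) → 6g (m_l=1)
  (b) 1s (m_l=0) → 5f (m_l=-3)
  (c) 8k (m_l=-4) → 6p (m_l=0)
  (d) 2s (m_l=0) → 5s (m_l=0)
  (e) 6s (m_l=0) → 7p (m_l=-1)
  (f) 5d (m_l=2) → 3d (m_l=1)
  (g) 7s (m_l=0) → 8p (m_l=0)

2

(a) forbidden — Δl = +2 (E1 requires Δl = ±1)
(b) forbidden — Δl = +3 (E1 requires Δl = ±1); Δm_l = -3 (E1 requires Δm_l = 0, ±1)
(c) forbidden — Δl = -6 (E1 requires Δl = ±1); Δm_l = +4 (E1 requires Δm_l = 0, ±1)
(d) forbidden — Δl = +0 (E1 requires Δl = ±1)
(e) allowed
(f) forbidden — Δl = +0 (E1 requires Δl = ±1)
(g) allowed
Total allowed: 2 of 7.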